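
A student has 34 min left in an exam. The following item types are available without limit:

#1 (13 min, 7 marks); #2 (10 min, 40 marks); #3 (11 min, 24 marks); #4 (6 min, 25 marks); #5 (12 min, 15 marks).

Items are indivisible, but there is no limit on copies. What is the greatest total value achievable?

140 marks

Best value-per-unit is #4 at 25/6; filling with it alone gives 5×25 = 125.
Optimal mix: 1×#2 + 4×#4 → time 34, value 140.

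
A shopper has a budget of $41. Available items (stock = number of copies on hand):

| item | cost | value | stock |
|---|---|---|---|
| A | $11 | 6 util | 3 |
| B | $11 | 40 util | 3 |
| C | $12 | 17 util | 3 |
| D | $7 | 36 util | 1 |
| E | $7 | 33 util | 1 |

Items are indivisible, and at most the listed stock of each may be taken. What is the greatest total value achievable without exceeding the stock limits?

156 util

Best selections within cost 41 and stock limits:
- 3×B + 1×D: cost 40, value 156
- 3×B + 1×E: cost 40, value 153
Best: 156 util.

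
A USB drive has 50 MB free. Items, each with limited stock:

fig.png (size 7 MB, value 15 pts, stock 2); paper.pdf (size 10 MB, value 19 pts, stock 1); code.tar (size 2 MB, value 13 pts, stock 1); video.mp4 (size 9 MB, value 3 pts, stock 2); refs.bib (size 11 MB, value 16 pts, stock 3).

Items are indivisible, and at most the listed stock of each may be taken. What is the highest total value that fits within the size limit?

94 pts

Best selections within size 50 and stock limits:
- 2×fig.png + 1×paper.pdf + 1×code.tar + 2×refs.bib: size 48, value 94
- 2×fig.png + 1×code.tar + 3×refs.bib: size 49, value 91
- 1×fig.png + 1×paper.pdf + 3×refs.bib: size 50, value 82
- 1×fig.png + 1×paper.pdf + 1×code.tar + 1×video.mp4 + 2×refs.bib: size 50, value 82
Best: 94 pts.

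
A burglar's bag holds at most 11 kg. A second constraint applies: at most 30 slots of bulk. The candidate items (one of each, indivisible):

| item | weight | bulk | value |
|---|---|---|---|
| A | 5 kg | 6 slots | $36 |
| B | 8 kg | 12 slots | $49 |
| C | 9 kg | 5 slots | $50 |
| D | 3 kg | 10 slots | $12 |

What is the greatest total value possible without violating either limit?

Feasible sets respecting both limits:
- B+D: weight 11, bulk 22, value 61
- C: weight 9, bulk 5, value 50
- B: weight 8, bulk 12, value 49
Best: $61.

$61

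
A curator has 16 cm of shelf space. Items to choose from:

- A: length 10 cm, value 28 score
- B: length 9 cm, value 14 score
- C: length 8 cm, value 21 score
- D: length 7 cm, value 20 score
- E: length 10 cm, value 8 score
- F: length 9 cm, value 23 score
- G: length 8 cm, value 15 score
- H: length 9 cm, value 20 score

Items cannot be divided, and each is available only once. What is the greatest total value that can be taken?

This is a 0/1 knapsack; check combinations near the capacity.
- D+F: length 7+9=16, value 20+23=43
- C+D: length 8+7=15, value 21+20=41
- D+H: length 7+9=16, value 20+20=40
- C+G: length 8+8=16, value 21+15=36
Best: 43 score.

43 score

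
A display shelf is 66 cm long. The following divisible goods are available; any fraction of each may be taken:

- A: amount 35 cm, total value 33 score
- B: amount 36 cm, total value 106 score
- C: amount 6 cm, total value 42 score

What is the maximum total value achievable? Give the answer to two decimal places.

Take in order of value per unit:
- C (42/6 per unit): all 6 → value 42, running total 42.00
- B (106/36 per unit): all 36 → value 106, running total 148.00
- A (33/35 per unit): 24 of 35 → value 24×33/35 = 22.6286, running total 170.63
Total 170.63.

170.63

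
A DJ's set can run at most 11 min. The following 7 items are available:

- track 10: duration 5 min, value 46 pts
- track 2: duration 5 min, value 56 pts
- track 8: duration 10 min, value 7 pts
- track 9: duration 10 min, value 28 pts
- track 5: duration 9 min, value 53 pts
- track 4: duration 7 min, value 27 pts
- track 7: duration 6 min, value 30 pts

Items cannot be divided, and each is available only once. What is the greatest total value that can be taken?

102 pts

Check high-value combinations within 11 min:
- track 10+track 2: duration 5+5=10, value 46+56=102
- track 2+track 7: duration 5+6=11, value 56+30=86
- track 10+track 7: duration 5+6=11, value 46+30=76
Best: 102 pts.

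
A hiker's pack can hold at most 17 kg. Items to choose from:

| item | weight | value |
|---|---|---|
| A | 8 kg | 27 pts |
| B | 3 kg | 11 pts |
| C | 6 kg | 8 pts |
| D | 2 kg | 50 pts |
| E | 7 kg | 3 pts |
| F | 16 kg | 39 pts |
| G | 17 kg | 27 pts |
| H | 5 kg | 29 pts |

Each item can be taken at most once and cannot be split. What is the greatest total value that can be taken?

106 pts

Check high-value combinations within 17 kg:
- A+D+H: weight 8+2+5=15, value 27+50+29=106
- B+C+D+H: weight 3+6+2+5=16, value 11+8+50+29=98
- B+D+E+H: weight 3+2+7+5=17, value 11+50+3+29=93
Best: 106 pts.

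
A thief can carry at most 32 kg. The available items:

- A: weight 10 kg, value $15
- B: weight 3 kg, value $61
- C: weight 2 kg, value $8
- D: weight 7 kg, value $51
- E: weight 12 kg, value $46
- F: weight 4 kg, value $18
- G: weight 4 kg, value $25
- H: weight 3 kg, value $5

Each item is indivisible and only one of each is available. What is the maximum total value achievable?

Check high-value combinations within 32 kg:
- B+C+D+E+F+G: weight 3+2+7+12+4+4=32, value 61+8+51+46+18+25=209
- B+D+E+F+G: weight 3+7+12+4+4=30, value 61+51+46+18+25=201
- B+C+D+E+G+H: weight 3+2+7+12+4+3=31, value 61+8+51+46+25+5=196
Best: $209.

$209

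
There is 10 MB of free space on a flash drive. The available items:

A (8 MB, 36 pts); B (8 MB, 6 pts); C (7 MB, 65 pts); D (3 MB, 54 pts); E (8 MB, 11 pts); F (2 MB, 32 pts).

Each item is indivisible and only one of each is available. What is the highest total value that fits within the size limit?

119 pts

This is a 0/1 knapsack; check combinations near the capacity.
- C+D: size 7+3=10, value 65+54=119
- C+F: size 7+2=9, value 65+32=97
- D+F: size 3+2=5, value 54+32=86
Best: 119 pts.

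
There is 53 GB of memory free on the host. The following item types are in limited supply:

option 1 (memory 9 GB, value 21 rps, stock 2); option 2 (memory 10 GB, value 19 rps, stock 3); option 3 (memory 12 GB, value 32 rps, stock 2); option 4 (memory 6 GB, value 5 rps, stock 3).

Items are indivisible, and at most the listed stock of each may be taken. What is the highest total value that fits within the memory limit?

125 rps

Best selections within memory 53 and stock limits:
- 2×option 1 + 1×option 2 + 2×option 3: memory 52, value 125
- 1×option 1 + 2×option 2 + 2×option 3: memory 53, value 123
Best: 125 rps.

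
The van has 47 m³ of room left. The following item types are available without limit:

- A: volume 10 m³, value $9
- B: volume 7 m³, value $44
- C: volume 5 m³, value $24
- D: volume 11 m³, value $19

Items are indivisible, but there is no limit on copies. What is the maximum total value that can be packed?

Best value-per-unit is B at 44/7; filling with it alone gives 6×44 = 264.
Optimal mix: 6×B + 1×C → volume 47, value 288.

$288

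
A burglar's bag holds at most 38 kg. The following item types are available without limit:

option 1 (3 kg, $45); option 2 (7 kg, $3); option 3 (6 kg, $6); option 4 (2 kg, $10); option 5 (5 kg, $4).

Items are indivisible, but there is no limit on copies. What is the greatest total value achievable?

Best value-per-unit is option 1 at 45/3; filling with it alone gives 12×45 = 540.
Optimal mix: 12×option 1 + 1×option 4 → weight 38, value 550.

$550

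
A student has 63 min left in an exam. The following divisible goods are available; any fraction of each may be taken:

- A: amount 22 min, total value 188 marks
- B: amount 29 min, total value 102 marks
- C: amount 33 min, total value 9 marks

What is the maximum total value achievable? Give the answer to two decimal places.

Take in order of value per unit:
- A (188/22 per unit): all 22 → value 188, running total 188.00
- B (102/29 per unit): all 29 → value 102, running total 290.00
- C (9/33 per unit): 12 of 33 → value 12×9/33 = 3.2727, running total 293.27
Total 293.27.

293.27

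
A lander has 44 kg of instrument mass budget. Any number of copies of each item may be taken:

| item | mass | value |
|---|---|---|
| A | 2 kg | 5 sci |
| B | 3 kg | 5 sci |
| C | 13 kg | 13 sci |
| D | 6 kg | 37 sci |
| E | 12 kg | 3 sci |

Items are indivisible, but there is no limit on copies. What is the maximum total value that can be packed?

264 sci

Best value-per-unit is D at 37/6; filling with it alone gives 7×37 = 259.
Optimal mix: 1×A + 7×D → mass 44, value 264.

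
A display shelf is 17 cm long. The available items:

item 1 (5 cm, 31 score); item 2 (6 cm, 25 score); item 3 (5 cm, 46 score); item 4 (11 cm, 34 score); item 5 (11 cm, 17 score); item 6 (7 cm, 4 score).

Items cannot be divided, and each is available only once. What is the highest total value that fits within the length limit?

102 score

This is a 0/1 knapsack; check combinations near the capacity.
- item 1+item 2+item 3: length 5+6+5=16, value 31+25+46=102
- item 1+item 3+item 6: length 5+5+7=17, value 31+46+4=81
- item 3+item 4: length 5+11=16, value 46+34=80
- item 1+item 3: length 5+5=10, value 31+46=77
Best: 102 score.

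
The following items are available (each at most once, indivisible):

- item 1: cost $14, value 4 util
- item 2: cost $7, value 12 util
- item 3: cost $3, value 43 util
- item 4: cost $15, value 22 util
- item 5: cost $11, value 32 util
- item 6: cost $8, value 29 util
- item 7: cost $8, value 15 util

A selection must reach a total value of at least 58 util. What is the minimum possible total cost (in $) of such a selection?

Subsets with value ≥ 58, sorted by total cost:
- item 3+item 6: cost 11, value 72
- item 3+item 7: cost 11, value 58
- item 3+item 5: cost 14, value 75
- item 2+item 3+item 6: cost 18, value 84
Minimum cost: 11 $.

11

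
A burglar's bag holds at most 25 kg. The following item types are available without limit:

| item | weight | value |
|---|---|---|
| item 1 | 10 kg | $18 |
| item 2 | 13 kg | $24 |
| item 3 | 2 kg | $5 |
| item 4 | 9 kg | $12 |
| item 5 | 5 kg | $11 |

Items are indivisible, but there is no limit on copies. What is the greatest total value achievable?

$61

Best value-per-unit is item 3 at 5/2; filling with it alone gives 12×5 = 60.
Optimal mix: 10×item 3 + 1×item 5 → weight 25, value 61.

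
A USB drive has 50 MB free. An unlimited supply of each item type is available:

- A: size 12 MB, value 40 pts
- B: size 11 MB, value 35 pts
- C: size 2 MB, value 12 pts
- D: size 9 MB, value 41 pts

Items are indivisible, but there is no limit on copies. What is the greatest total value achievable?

300 pts

Best value-per-unit is C at 12/2, and filling with it alone uses size 25×2=50. No mix of the others beats 25×12 = 300.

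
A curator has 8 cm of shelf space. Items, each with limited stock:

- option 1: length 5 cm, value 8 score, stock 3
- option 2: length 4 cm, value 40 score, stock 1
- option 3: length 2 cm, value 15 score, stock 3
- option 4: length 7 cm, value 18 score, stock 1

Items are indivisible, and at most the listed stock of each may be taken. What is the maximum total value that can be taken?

70 score

Top feasible selections:
- 1×option 2 + 2×option 3: length 8, value 70
- 1×option 2 + 1×option 3: length 6, value 55
- 3×option 3: length 6, value 45
- 1×option 2: length 4, value 40
Best: 70 score.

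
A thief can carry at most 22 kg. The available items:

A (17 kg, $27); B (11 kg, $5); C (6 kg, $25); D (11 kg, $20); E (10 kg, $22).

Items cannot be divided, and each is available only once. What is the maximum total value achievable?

This is a 0/1 knapsack; check combinations near the capacity.
- C+E: weight 6+10=16, value 25+22=47
- C+D: weight 6+11=17, value 25+20=45
- D+E: weight 11+10=21, value 20+22=42
- B+C: weight 11+6=17, value 5+25=30
Best: $47.

$47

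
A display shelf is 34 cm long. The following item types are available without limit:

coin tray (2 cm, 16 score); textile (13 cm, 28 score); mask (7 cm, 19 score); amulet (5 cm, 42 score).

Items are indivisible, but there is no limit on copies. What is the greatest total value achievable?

284 score

Best value-per-unit is amulet at 42/5; filling with it alone gives 6×42 = 252.
Optimal mix: 2×coin tray + 6×amulet → length 34, value 284.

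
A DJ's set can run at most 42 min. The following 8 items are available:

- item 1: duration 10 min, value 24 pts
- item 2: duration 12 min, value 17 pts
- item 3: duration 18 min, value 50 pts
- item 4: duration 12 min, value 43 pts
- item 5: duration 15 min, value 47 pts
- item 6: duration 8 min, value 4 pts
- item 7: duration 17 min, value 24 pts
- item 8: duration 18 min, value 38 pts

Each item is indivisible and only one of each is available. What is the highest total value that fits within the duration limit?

117 pts

Check high-value combinations within 42 min:
- item 1+item 3+item 4: duration 10+18+12=40, value 24+50+43=117
- item 1+item 4+item 5: duration 10+12+15=37, value 24+43+47=114
- item 2+item 3+item 4: duration 12+18+12=42, value 17+50+43=110
- item 2+item 4+item 5: duration 12+12+15=39, value 17+43+47=107
- item 1+item 4+item 8: duration 10+12+18=40, value 24+43+38=105
Best: 117 pts.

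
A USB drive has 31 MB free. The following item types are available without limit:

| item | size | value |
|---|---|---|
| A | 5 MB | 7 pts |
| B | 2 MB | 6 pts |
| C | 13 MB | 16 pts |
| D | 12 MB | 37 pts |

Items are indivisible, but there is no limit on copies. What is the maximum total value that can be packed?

92 pts

Best value-per-unit is D at 37/12; filling with it alone gives 2×37 = 74.
Optimal mix: 3×B + 2×D → size 30, value 92.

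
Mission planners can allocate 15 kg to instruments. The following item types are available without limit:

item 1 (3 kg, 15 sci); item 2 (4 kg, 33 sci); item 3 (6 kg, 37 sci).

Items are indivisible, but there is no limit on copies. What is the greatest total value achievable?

114 sci

Best value-per-unit is item 2 at 33/4; filling with it alone gives 3×33 = 99.
Optimal mix: 1×item 1 + 3×item 2 → mass 15, value 114.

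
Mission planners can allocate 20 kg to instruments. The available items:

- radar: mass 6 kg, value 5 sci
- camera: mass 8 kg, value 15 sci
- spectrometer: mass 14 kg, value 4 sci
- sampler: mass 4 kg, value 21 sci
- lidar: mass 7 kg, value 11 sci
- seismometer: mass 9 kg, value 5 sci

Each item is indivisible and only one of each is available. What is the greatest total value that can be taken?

This is a 0/1 knapsack; check combinations near the capacity.
- camera+sampler+lidar: mass 8+4+7=19, value 15+21+11=47
- radar+camera+sampler: mass 6+8+4=18, value 5+15+21=41
- radar+sampler+lidar: mass 6+4+7=17, value 5+21+11=37
- sampler+lidar+seismometer: mass 4+7+9=20, value 21+11+5=37
- camera+sampler: mass 8+4=12, value 15+21=36
Best: 47 sci.

47 sci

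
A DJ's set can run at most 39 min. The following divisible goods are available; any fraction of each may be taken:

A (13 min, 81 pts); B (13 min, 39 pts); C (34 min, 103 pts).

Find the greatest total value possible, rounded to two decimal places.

159.76

Take in order of value per unit:
- A (81/13 per unit): all 13 → value 81, running total 81.00
- C (103/34 per unit): 26 of 34 → value 26×103/34 = 78.7647, running total 159.76
Total 159.76.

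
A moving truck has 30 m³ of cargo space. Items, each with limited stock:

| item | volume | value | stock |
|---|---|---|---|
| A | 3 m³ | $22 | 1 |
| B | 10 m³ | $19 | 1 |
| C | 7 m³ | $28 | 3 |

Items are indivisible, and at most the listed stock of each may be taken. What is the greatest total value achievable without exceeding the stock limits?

Best selections within volume 30 and stock limits:
- 1×A + 3×C: volume 24, value 106
- 1×A + 1×B + 2×C: volume 27, value 97
- 3×C: volume 21, value 84
Best: $106.

$106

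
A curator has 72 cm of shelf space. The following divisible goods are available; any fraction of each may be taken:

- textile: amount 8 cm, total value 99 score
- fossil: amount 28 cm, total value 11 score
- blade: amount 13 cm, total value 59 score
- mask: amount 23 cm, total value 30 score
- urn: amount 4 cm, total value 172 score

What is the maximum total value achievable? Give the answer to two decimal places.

Take in order of value per unit:
- urn (172/4 per unit): all 4 → value 172, running total 172.00
- textile (99/8 per unit): all 8 → value 99, running total 271.00
- blade (59/13 per unit): all 13 → value 59, running total 330.00
- mask (30/23 per unit): all 23 → value 30, running total 360.00
- fossil (11/28 per unit): 24 of 28 → value 24×11/28 = 9.4286, running total 369.43
Total 369.43.

369.43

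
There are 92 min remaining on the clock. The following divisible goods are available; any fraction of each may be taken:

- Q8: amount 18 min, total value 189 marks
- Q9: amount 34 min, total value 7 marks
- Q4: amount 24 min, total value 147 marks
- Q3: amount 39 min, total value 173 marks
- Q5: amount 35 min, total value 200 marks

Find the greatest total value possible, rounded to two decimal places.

Take in order of value per unit:
- Q8 (189/18 per unit): all 18 → value 189, running total 189.00
- Q4 (147/24 per unit): all 24 → value 147, running total 336.00
- Q5 (200/35 per unit): all 35 → value 200, running total 536.00
- Q3 (173/39 per unit): 15 of 39 → value 15×173/39 = 66.5385, running total 602.54
Total 602.54.

602.54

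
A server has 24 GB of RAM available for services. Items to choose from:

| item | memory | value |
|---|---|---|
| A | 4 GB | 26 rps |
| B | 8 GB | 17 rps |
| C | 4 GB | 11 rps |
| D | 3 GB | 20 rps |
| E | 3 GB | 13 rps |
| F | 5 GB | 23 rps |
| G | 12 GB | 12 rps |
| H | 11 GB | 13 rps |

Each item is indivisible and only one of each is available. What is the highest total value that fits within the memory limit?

99 rps

Check high-value combinations within 24 GB:
- A+B+D+E+F: memory 4+8+3+3+5=23, value 26+17+20+13+23=99
- A+B+C+D+F: memory 4+8+4+3+5=24, value 26+17+11+20+23=97
- A+C+D+E+F: memory 4+4+3+3+5=19, value 26+11+20+13+23=93
- A+B+C+E+F: memory 4+8+4+3+5=24, value 26+17+11+13+23=90
- A+B+C+D+E: memory 4+8+4+3+3=22, value 26+17+11+20+13=87
Best: 99 rps.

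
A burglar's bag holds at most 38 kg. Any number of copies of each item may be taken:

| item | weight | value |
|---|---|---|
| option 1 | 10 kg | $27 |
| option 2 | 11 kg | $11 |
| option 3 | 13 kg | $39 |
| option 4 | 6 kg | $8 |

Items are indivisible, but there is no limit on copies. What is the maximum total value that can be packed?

Best value-per-unit is option 3 at 39/13; filling with it alone gives 2×39 = 78.
Optimal mix: 1×option 1 + 2×option 3 → weight 36, value 105.

$105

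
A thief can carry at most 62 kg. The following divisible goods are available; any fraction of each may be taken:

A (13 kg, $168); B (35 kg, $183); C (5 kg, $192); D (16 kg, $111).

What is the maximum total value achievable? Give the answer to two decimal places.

617.40

Take in order of value per unit:
- C (192/5 per unit): all 5 → value 192, running total 192.00
- A (168/13 per unit): all 13 → value 168, running total 360.00
- D (111/16 per unit): all 16 → value 111, running total 471.00
- B (183/35 per unit): 28 of 35 → value 28×183/35 = 146.4000, running total 617.40
Total 617.40.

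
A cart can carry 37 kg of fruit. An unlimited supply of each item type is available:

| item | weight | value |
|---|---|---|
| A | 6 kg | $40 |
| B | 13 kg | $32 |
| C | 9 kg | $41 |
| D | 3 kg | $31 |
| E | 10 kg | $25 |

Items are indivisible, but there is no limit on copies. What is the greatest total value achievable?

Best value-per-unit is D at 31/3, and filling with it alone uses weight 12×3=36. No mix of the others beats 12×31 = 372.

$372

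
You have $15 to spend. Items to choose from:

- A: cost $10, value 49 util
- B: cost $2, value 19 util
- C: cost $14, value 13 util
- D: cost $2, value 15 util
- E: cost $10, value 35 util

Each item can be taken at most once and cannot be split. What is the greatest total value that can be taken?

This is a 0/1 knapsack; check combinations near the capacity.
- A+B+D: cost 10+2+2=14, value 49+19+15=83
- B+D+E: cost 2+2+10=14, value 19+15+35=69
- A+B: cost 10+2=12, value 49+19=68
- A+D: cost 10+2=12, value 49+15=64
- B+E: cost 2+10=12, value 19+35=54
Best: 83 util.

83 util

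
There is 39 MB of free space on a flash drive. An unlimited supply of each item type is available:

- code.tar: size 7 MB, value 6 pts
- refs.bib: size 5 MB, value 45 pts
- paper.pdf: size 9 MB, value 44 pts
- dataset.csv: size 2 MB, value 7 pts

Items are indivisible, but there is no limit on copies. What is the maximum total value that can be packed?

329 pts

Best value-per-unit is refs.bib at 45/5; filling with it alone gives 7×45 = 315.
Optimal mix: 7×refs.bib + 2×dataset.csv → size 39, value 329.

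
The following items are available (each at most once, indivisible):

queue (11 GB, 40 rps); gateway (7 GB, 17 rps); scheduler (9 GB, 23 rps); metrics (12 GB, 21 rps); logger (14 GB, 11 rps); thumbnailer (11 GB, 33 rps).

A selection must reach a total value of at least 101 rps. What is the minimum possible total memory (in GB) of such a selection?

38

Subsets with value ≥ 101, sorted by total memory:
- queue+gateway+scheduler+thumbnailer: memory 38, value 113
- queue+gateway+scheduler+metrics: memory 39, value 101
- queue+gateway+metrics+thumbnailer: memory 41, value 111
Minimum memory: 38 GB.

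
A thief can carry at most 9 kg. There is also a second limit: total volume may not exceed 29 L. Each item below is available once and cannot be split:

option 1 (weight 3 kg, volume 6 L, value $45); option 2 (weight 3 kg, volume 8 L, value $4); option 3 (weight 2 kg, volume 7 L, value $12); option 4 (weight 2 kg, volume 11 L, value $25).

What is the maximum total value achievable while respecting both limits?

$82

Feasible sets respecting both limits:
- option 1+option 3+option 4: weight 7, volume 24, value 82
- option 1+option 2+option 4: weight 8, volume 25, value 74
- option 1+option 4: weight 5, volume 17, value 70
- option 1+option 2+option 3: weight 8, volume 21, value 61
Best: $82.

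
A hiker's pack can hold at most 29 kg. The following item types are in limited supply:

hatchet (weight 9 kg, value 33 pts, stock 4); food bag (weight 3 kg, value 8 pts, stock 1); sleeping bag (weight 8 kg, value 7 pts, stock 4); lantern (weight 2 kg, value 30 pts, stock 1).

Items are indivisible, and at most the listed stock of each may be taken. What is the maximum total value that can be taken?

Best selections within weight 29 and stock limits:
- 3×hatchet + 1×lantern: weight 29, value 129
- 2×hatchet + 1×food bag + 1×lantern: weight 23, value 104
- 2×hatchet + 1×sleeping bag + 1×lantern: weight 28, value 103
- 3×hatchet: weight 27, value 99
Best: 129 pts.

129 pts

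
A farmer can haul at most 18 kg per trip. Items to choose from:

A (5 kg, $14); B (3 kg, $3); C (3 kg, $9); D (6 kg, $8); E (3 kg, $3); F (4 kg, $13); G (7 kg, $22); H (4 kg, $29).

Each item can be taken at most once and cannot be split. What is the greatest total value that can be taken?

Check high-value combinations within 18 kg:
- C+F+G+H: weight 3+4+7+4=18, value 9+13+22+29=73
- B+F+G+H: weight 3+4+7+4=18, value 3+13+22+29=67
- E+F+G+H: weight 3+4+7+4=18, value 3+13+22+29=67
- A+C+F+H: weight 5+3+4+4=16, value 14+9+13+29=65
- A+G+H: weight 5+7+4=16, value 14+22+29=65
Best: $73.

$73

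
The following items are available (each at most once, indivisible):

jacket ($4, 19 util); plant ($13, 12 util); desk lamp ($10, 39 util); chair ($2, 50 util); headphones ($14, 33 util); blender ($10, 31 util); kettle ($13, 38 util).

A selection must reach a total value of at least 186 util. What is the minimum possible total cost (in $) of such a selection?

49

Subsets with value ≥ 186, sorted by total cost:
- desk lamp+chair+headphones+blender+kettle: cost 49, value 191
- jacket+plant+desk lamp+chair+blender+kettle: cost 52, value 189
- jacket+desk lamp+chair+headphones+blender+kettle: cost 53, value 210
Minimum cost: 49 $.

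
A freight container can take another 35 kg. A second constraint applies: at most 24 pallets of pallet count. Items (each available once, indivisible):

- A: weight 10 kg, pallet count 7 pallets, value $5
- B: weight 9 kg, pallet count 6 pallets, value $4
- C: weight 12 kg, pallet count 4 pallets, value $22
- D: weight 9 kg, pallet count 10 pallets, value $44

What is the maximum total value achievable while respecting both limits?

Feasible sets respecting both limits:
- A+C+D: weight 31, pallet count 21, value 71
- B+C+D: weight 30, pallet count 20, value 70
- C+D: weight 21, pallet count 14, value 66
Best: $71.

$71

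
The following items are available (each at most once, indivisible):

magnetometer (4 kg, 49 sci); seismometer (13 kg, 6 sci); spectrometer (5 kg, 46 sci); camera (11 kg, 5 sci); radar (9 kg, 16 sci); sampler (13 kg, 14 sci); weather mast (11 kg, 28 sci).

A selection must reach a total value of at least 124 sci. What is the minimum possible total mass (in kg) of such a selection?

29

Subsets with value ≥ 124, sorted by total mass:
- magnetometer+spectrometer+radar+weather mast: mass 29, value 139
- magnetometer+spectrometer+camera+weather mast: mass 31, value 128
- magnetometer+spectrometer+radar+sampler: mass 31, value 125
- magnetometer+spectrometer+sampler+weather mast: mass 33, value 137
Minimum mass: 29 kg.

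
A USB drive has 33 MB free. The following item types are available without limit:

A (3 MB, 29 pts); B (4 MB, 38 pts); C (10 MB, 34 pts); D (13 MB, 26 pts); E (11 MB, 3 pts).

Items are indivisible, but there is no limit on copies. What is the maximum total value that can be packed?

Best value-per-unit is A at 29/3, and filling with it alone uses size 11×3=33. No mix of the others beats 11×29 = 319.

319 pts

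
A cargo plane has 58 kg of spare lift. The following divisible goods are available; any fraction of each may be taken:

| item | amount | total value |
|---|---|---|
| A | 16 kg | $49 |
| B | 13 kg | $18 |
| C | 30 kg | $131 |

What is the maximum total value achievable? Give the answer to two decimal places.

196.62

Take in order of value per unit:
- C (131/30 per unit): all 30 → value 131, running total 131.00
- A (49/16 per unit): all 16 → value 49, running total 180.00
- B (18/13 per unit): 12 of 13 → value 12×18/13 = 16.6154, running total 196.62
Total 196.62.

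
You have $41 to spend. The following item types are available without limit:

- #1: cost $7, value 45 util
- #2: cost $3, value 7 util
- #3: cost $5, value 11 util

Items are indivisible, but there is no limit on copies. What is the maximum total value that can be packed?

Best value-per-unit is #1 at 45/7; filling with it alone gives 5×45 = 225.
Optimal mix: 5×#1 + 2×#2 → cost 41, value 239.

239 util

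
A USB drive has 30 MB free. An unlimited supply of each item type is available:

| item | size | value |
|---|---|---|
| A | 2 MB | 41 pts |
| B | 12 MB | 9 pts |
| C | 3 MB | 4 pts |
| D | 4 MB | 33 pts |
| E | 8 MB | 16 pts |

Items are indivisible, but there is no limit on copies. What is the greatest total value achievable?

615 pts

Best value-per-unit is A at 41/2, and filling with it alone uses size 15×2=30. No mix of the others beats 15×41 = 615.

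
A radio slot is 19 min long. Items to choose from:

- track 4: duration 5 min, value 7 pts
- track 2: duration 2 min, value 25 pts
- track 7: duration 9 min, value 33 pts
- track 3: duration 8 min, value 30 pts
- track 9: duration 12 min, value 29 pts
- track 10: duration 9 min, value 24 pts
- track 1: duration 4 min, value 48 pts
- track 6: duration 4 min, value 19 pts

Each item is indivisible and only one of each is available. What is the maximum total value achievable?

125 pts

This is a 0/1 knapsack; check combinations near the capacity.
- track 2+track 7+track 1+track 6: duration 2+9+4+4=19, value 25+33+48+19=125
- track 2+track 3+track 1+track 6: duration 2+8+4+4=18, value 25+30+48+19=122
- track 2+track 10+track 1+track 6: duration 2+9+4+4=19, value 25+24+48+19=116
- track 4+track 2+track 3+track 1: duration 5+2+8+4=19, value 7+25+30+48=110
Best: 125 pts.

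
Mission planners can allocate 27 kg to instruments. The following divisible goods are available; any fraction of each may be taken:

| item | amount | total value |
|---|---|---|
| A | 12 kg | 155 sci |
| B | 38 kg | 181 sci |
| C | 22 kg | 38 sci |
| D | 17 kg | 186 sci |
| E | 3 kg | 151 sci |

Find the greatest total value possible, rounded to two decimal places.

437.29

Take in order of value per unit:
- E (151/3 per unit): all 3 → value 151, running total 151.00
- A (155/12 per unit): all 12 → value 155, running total 306.00
- D (186/17 per unit): 12 of 17 → value 12×186/17 = 131.2941, running total 437.29
Total 437.29.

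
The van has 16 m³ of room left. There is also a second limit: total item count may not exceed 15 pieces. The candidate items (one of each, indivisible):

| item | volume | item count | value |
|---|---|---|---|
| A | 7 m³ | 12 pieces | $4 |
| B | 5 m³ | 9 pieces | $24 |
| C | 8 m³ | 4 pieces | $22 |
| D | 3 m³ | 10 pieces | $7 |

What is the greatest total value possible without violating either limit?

Feasible sets respecting both limits:
- B+C: volume 13, item count 13, value 46
- C+D: volume 11, item count 14, value 29
- B: volume 5, item count 9, value 24
Best: $46.

$46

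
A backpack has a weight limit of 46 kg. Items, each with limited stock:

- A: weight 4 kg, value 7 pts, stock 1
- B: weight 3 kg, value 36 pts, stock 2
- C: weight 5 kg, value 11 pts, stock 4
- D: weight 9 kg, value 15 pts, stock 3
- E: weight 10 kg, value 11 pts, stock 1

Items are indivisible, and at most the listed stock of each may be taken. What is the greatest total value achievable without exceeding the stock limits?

Top feasible selections:
- 2×B + 4×C + 2×D: weight 44, value 146
- 1×A + 2×B + 3×C + 2×D: weight 43, value 142
- 2×B + 4×C + 1×D + 1×E: weight 45, value 142
Best: 146 pts.

146 pts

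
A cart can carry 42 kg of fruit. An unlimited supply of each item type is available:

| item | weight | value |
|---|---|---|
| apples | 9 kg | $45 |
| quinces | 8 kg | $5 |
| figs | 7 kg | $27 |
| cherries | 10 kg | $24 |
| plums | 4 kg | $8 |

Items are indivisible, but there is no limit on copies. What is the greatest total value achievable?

Best value-per-unit is apples at 45/9; filling with it alone gives 4×45 = 180.
Optimal mix: 3×apples + 2×figs → weight 41, value 189.

$189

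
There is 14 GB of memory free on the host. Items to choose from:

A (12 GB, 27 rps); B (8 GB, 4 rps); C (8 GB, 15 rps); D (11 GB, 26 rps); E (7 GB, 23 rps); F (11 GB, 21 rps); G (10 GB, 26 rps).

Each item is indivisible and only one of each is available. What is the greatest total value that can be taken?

Check high-value combinations within 14 GB:
- A: memory 12, value 27
- G: memory 10, value 26
- D: memory 11, value 26
- E: memory 7, value 23
Best: 27 rps.

27 rps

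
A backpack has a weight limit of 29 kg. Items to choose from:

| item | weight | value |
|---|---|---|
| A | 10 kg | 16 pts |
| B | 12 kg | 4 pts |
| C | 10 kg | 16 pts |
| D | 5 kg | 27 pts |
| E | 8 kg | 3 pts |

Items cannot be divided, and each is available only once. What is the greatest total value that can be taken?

59 pts

This is a 0/1 knapsack; check combinations near the capacity.
- A+C+D: weight 10+10+5=25, value 16+16+27=59
- A+B+D: weight 10+12+5=27, value 16+4+27=47
- B+C+D: weight 12+10+5=27, value 4+16+27=47
- A+D+E: weight 10+5+8=23, value 16+27+3=46
Best: 59 pts.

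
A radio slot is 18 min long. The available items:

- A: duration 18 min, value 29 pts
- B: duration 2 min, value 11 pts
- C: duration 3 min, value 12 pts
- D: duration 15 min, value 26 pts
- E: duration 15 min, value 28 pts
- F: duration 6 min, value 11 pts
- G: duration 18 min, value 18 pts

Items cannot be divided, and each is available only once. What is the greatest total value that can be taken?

40 pts

This is a 0/1 knapsack; check combinations near the capacity.
- C+E: duration 3+15=18, value 12+28=40
- B+E: duration 2+15=17, value 11+28=39
- C+D: duration 3+15=18, value 12+26=38
- B+D: duration 2+15=17, value 11+26=37
Best: 40 pts.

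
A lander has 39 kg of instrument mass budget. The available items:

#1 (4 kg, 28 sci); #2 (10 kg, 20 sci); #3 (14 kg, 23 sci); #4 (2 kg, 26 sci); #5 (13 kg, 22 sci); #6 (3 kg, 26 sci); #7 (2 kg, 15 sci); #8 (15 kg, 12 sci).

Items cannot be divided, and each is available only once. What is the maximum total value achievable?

140 sci

This is a 0/1 knapsack; check combinations near the capacity.
- #1+#3+#4+#5+#6+#7: mass 4+14+2+13+3+2=38, value 28+23+26+22+26+15=140
- #1+#2+#3+#4+#6+#7: mass 4+10+14+2+3+2=35, value 28+20+23+26+26+15=138
- #1+#2+#4+#5+#6+#7: mass 4+10+2+13+3+2=34, value 28+20+26+22+26+15=137
- #1+#4+#5+#6+#7+#8: mass 4+2+13+3+2+15=39, value 28+26+22+26+15+12=129
- #1+#2+#4+#6+#7+#8: mass 4+10+2+3+2+15=36, value 28+20+26+26+15+12=127
Best: 140 sci.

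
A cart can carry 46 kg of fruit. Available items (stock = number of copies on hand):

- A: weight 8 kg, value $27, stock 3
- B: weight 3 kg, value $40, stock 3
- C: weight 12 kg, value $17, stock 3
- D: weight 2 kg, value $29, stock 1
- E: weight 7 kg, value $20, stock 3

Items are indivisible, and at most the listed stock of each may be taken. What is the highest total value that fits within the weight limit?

$250

Best selections within weight 46 and stock limits:
- 3×A + 3×B + 1×D + 1×E: weight 42, value 250
- 2×A + 3×B + 1×D + 2×E: weight 41, value 243
Best: $250.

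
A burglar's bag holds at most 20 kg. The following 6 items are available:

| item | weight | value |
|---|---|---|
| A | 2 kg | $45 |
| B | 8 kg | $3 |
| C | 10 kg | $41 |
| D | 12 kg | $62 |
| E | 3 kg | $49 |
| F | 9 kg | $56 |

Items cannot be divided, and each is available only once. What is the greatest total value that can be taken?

Check high-value combinations within 20 kg:
- A+D+E: weight 2+12+3=17, value 45+62+49=156
- A+E+F: weight 2+3+9=14, value 45+49+56=150
- A+C+E: weight 2+10+3=15, value 45+41+49=135
- D+E: weight 12+3=15, value 62+49=111
Best: $156.

$156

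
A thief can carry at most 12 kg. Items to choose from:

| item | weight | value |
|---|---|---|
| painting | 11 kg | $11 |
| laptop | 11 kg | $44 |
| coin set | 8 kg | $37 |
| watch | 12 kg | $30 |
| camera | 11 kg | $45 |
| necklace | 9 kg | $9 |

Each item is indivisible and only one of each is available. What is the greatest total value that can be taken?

$45

This is a 0/1 knapsack; check combinations near the capacity.
- camera: weight 11, value 45
- laptop: weight 11, value 44
- coin set: weight 8, value 37
Best: $45.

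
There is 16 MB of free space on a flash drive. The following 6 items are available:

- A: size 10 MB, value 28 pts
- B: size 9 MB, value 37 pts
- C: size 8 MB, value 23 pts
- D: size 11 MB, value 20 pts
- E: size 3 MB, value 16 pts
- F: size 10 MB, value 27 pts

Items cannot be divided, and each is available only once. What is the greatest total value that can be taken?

53 pts

Check high-value combinations within 16 MB:
- B+E: size 9+3=12, value 37+16=53
- A+E: size 10+3=13, value 28+16=44
- E+F: size 3+10=13, value 16+27=43
- C+E: size 8+3=11, value 23+16=39
- B: size 9, value 37
Best: 53 pts.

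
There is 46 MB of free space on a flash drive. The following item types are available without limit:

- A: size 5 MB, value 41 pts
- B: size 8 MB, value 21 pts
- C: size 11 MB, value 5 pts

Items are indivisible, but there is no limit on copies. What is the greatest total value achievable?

369 pts

Best value-per-unit is A at 41/5, and filling with it alone uses size 9×5=45. No mix of the others beats 9×41 = 369.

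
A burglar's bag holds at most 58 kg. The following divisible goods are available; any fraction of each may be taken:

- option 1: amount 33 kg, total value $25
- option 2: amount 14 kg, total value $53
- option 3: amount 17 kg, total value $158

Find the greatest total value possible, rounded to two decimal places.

231.45

Take in order of value per unit:
- option 3 (158/17 per unit): all 17 → value 158, running total 158.00
- option 2 (53/14 per unit): all 14 → value 53, running total 211.00
- option 1 (25/33 per unit): 27 of 33 → value 27×25/33 = 20.4545, running total 231.45
Total 231.45.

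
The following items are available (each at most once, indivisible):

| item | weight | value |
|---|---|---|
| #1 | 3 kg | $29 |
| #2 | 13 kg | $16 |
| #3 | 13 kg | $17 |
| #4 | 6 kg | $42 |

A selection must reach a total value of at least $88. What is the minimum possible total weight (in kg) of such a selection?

Subsets with value ≥ 88, sorted by total weight:
- #1+#3+#4: weight 22, value 88
- #1+#2+#3+#4: weight 35, value 104
Minimum weight: 22 kg.

22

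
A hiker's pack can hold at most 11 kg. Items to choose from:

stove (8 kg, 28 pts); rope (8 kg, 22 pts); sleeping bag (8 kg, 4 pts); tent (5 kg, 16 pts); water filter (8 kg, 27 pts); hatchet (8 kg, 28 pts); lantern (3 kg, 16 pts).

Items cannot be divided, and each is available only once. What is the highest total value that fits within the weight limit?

Check high-value combinations within 11 kg:
- stove+lantern: weight 8+3=11, value 28+16=44
- hatchet+lantern: weight 8+3=11, value 28+16=44
- water filter+lantern: weight 8+3=11, value 27+16=43
- rope+lantern: weight 8+3=11, value 22+16=38
Best: 44 pts.

44 pts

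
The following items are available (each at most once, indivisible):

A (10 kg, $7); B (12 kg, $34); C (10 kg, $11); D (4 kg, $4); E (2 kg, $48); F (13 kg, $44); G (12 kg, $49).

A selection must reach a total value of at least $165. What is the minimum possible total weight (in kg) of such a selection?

Subsets with value ≥ 165, sorted by total weight:
- B+E+F+G: weight 39, value 175
- B+D+E+F+G: weight 43, value 179
- B+C+E+F+G: weight 49, value 186
Minimum weight: 39 kg.

39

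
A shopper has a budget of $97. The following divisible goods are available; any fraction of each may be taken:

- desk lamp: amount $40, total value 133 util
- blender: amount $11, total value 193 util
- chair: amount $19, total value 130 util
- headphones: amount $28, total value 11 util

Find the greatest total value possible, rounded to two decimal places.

Take in order of value per unit:
- blender (193/11 per unit): all 11 → value 193, running total 193.00
- chair (130/19 per unit): all 19 → value 130, running total 323.00
- desk lamp (133/40 per unit): all 40 → value 133, running total 456.00
- headphones (11/28 per unit): 27 of 28 → value 27×11/28 = 10.6071, running total 466.61
Total 466.61.

466.61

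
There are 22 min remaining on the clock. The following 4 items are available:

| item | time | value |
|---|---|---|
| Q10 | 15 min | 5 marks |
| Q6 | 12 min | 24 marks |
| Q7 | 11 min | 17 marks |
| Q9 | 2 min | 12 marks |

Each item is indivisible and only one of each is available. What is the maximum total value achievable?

36 marks

Check high-value combinations within 22 min:
- Q6+Q9: time 12+2=14, value 24+12=36
- Q7+Q9: time 11+2=13, value 17+12=29
- Q6: time 12, value 24
Best: 36 marks.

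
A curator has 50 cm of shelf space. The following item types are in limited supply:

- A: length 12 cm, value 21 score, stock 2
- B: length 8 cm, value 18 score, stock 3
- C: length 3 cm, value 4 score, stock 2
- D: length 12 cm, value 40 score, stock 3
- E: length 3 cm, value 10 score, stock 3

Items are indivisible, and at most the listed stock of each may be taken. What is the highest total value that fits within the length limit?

158 score

Best selections within length 50 and stock limits:
- 1×B + 3×D + 2×E: length 50, value 158
- 1×C + 3×D + 3×E: length 48, value 154
Best: 158 score.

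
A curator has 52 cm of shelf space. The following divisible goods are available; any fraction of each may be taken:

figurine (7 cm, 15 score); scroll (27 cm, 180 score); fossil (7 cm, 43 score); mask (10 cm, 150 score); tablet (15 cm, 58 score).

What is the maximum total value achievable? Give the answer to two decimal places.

Take in order of value per unit:
- mask (150/10 per unit): all 10 → value 150, running total 150.00
- scroll (180/27 per unit): all 27 → value 180, running total 330.00
- fossil (43/7 per unit): all 7 → value 43, running total 373.00
- tablet (58/15 per unit): 8 of 15 → value 8×58/15 = 30.9333, running total 403.93
Total 403.93.

403.93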